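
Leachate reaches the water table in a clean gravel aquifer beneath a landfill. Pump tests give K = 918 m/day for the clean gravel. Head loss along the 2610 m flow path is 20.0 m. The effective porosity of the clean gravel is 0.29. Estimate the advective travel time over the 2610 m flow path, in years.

0.295

Hydraulic gradient i = Δh / L = 20.0 / 2610 = 0.007663.
Darcy flux q = K · i = 918.0 × 0.007663 = 7.034 m/day.
Seepage velocity v = q / n_e = 7.034 / 0.29 = 24.26 m/day.
Travel time t = L / v = 2610 / 24.26 = 107.6 days = 0.2946 years.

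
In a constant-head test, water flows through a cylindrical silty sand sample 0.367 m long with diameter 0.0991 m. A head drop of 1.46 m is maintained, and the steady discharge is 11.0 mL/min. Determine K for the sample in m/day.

Cross-sectional area A = π·(d/2)² = π × (0.0991/2)² = 0.007713 m².
Convert discharge: 11.0 mL/min = 1.833e-07 m³/s.
Darcy's law rearranged: K = Q·L / (A·Δh) = 1.833e-07 × 0.367 / (0.007713 × 1.46) = 5.975e-06 m/s = 0.5162 m/day.

0.516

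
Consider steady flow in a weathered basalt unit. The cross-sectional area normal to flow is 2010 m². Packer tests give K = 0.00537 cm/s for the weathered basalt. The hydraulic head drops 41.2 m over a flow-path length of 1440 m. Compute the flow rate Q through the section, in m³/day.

Convert K: 0.00537 cm/s × 864 = 4.640 m/day.
Hydraulic gradient i = Δh / L = 41.2 / 1440 = 0.02861.
Darcy's law: Q = K · A · i = 4.640 × 2010 × 0.02861 = 266.8 m³/day.

267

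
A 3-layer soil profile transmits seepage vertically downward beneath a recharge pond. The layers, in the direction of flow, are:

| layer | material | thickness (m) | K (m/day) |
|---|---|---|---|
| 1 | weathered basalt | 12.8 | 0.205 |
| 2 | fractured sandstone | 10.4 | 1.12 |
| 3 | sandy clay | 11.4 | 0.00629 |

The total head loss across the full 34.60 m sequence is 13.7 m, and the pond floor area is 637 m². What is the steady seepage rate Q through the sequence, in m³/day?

4.63

Flow is perpendicular to layering, so the layers act in series and the equivalent K is the thickness-weighted harmonic mean.
Total thickness L = 12.8 + 10.4 + 11.4 = 34.60 m.
Σ(b_i/K_i) = 12.8/0.205 + 10.4/1.12 + 11.4/0.00629 = 1884 d.
K_eq = L / Σ(b_i/K_i) = 34.60 / 1884 = 0.01836 m/day.
Q = K_eq · A · (Δh/L) = 0.01836 × 637 × (13.7/34.60) = 4.632 m³/day.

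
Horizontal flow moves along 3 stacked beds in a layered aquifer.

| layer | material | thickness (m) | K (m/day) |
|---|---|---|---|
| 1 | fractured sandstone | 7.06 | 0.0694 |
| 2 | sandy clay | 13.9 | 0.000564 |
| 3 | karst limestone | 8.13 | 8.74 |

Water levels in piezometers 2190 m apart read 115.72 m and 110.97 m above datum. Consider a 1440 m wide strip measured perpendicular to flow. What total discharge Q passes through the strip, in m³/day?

223

Flow is parallel to layering, so each bed carries its own Darcy discharge and the transmissivities add.
Σ(K_i·b_i) = 0.0694×7.06 + 0.000564×13.9 + 8.74×8.13 = 71.55 m²/day.
Hydraulic gradient i = (115.72 − 110.97) / 2190 = 4.75 / 2190 = 0.002169.
Q = Σ(K_i·b_i) · W · i = 71.55 × 1440 × 0.002169 = 223.5 m³/day.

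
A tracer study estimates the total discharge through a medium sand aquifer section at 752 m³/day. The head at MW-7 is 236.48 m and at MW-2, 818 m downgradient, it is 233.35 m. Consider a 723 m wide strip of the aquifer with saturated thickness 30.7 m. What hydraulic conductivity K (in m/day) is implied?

Cross-sectional area A = 723 × 30.7 = 22196 m².
Hydraulic gradient i = (236.48 − 233.35) / 818 = 3.13 / 818 = 0.003826.
From Q = K·A·i, K = Q / (A·i) = 752 / (22196 × 0.003826) = 8.854 m/day.

8.85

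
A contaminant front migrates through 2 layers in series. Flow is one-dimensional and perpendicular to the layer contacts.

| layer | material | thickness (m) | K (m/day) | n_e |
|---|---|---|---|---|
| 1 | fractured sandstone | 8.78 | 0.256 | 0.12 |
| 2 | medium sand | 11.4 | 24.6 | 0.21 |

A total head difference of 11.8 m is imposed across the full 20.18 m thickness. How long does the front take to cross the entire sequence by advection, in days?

With flow normal to the layers, continuity requires the same specific discharge q through every layer.
Σ(b_i/K_i) = 8.78/0.256 + 11.4/24.6 = 34.76 d.
q = Δh / Σ(b_i/K_i) = 11.8 / 34.76 = 0.3395 m/day.
In each layer the seepage velocity is v_i = q/n_i, so the layer transit time is t_i = b_i·n_i / q:
  layer 1 (fractured sandstone): t_1 = 8.78 × 0.12 / 0.3395 = 3.104 d
  layer 2 (medium sand): t_2 = 11.4 × 0.21 / 0.3395 = 7.052 d
Total t = Σ t_i = 10.16 days.

10.2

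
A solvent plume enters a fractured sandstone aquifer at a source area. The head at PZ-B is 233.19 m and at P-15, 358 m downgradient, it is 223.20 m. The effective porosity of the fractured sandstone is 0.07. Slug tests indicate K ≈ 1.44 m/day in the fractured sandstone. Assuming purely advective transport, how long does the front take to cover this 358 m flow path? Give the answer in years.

1.71

Hydraulic gradient i = (233.19 − 223.20) / 358 = 9.99 / 358 = 0.02791.
Darcy flux q = K · i = 1.440 × 0.02791 = 0.04018 m/day.
Seepage velocity v = q / n_e = 0.04018 / 0.07 = 0.5740 m/day.
Travel time t = L / v = 358 / 0.5740 = 623.6 days = 1.707 years.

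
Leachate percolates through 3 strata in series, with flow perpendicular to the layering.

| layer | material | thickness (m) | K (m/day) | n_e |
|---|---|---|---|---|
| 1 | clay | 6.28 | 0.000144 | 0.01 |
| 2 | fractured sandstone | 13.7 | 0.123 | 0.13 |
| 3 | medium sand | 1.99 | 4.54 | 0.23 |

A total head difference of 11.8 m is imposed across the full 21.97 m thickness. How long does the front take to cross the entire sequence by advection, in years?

With flow normal to the layers, continuity requires the same specific discharge q through every layer.
Σ(b_i/K_i) = 6.28/0.000144 + 13.7/0.123 + 1.99/4.54 = 43723 d.
q = Δh / Σ(b_i/K_i) = 11.8 / 43723 = 0.0002699 m/day.
In each layer the seepage velocity is v_i = q/n_i, so the layer transit time is t_i = b_i·n_i / q:
  layer 1 (clay): t_1 = 6.28 × 0.01 / 0.0002699 = 232.7 d
  layer 2 (fractured sandstone): t_2 = 13.7 × 0.13 / 0.0002699 = 6599 d
  layer 3 (medium sand): t_3 = 1.99 × 0.23 / 0.0002699 = 1696 d
Total t = Σ t_i = 8528 days = 23.35 years.

23.3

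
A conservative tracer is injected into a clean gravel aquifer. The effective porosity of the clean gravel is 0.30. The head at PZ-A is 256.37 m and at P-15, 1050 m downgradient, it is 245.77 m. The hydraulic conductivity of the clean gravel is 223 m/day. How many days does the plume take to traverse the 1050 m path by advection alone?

Hydraulic gradient i = (256.37 − 245.77) / 1050 = 10.6 / 1050 = 0.01010.
Darcy flux q = K · i = 223.0 × 0.01010 = 2.251 m/day.
Seepage velocity v = q / n_e = 2.251 / 0.30 = 7.504 m/day.
Travel time t = L / v = 1050 / 7.504 = 139.9 days.

140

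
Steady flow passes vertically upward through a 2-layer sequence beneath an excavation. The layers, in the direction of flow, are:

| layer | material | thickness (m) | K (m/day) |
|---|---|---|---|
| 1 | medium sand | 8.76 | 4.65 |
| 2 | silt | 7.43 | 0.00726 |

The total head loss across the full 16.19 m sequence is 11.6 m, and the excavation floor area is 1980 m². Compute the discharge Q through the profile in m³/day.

22.4

Flow is perpendicular to layering, so the layers act in series and the equivalent K is the thickness-weighted harmonic mean.
Total thickness L = 8.76 + 7.43 = 16.19 m.
Σ(b_i/K_i) = 8.76/4.65 + 7.43/0.00726 = 1025 d.
K_eq = L / Σ(b_i/K_i) = 16.19 / 1025 = 0.01579 m/day.
Q = K_eq · A · (Δh/L) = 0.01579 × 1980 × (11.6/16.19) = 22.40 m³/day.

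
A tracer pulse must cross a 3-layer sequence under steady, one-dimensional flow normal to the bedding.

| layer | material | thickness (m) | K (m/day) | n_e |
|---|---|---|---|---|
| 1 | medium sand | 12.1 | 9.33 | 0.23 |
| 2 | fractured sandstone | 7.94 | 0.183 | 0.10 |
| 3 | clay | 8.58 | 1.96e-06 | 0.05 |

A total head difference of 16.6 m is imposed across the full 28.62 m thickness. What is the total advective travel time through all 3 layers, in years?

2890

With flow normal to the layers, continuity requires the same specific discharge q through every layer.
Σ(b_i/K_i) = 12.1/9.33 + 7.94/0.183 + 8.58/1.96e-06 = 4.378e+06 d.
q = Δh / Σ(b_i/K_i) = 16.6 / 4.378e+06 = 3.792e-06 m/day.
In each layer the seepage velocity is v_i = q/n_i, so the layer transit time is t_i = b_i·n_i / q:
  layer 1 (medium sand): t_1 = 12.1 × 0.23 / 3.792e-06 = 7.339e+05 d
  layer 2 (fractured sandstone): t_2 = 7.94 × 0.10 / 3.792e-06 = 2.094e+05 d
  layer 3 (clay): t_3 = 8.58 × 0.05 / 3.792e-06 = 1.131e+05 d
Total t = Σ t_i = 1.056e+06 days = 2892 years.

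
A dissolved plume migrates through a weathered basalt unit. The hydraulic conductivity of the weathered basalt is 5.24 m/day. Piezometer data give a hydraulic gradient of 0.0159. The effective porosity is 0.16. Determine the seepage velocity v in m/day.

0.521

Hydraulic gradient i = 0.0159.
Darcy flux q = K · i = 5.240 × 0.01590 = 0.08332 m/day.
Seepage velocity v = q / n_e = 0.08332 / 0.16 = 0.5207 m/day.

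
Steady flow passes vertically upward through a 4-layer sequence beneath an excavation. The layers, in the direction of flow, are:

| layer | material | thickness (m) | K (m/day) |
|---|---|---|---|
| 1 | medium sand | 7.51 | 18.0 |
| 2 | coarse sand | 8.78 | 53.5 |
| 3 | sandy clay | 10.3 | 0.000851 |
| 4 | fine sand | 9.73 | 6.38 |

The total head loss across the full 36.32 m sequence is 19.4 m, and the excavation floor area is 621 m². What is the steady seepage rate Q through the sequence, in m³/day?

Flow is perpendicular to layering, so the layers act in series and the equivalent K is the thickness-weighted harmonic mean.
Total thickness L = 7.51 + 8.78 + 10.3 + 9.73 = 36.32 m.
Σ(b_i/K_i) = 7.51/18.0 + 8.78/53.5 + 10.3/0.000851 + 9.73/6.38 = 12106 d.
K_eq = L / Σ(b_i/K_i) = 36.32 / 12106 = 0.003000 m/day.
Q = K_eq · A · (Δh/L) = 0.003000 × 621 × (19.4/36.32) = 0.9952 m³/day.

0.995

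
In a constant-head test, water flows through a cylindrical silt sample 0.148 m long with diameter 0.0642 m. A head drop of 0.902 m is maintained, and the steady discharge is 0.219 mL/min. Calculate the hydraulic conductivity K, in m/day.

0.0160

Cross-sectional area A = π·(d/2)² = π × (0.0642/2)² = 0.003237 m².
Convert discharge: 0.219 mL/min = 3.650e-09 m³/s.
Darcy's law rearranged: K = Q·L / (A·Δh) = 3.650e-09 × 0.148 / (0.003237 × 0.902) = 1.850e-07 m/s = 0.01598 m/day.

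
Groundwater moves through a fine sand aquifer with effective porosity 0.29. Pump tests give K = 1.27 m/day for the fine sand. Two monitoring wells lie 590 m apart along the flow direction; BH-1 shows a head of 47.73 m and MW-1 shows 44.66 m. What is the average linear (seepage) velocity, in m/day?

Hydraulic gradient i = (47.73 − 44.66) / 590 = 3.07 / 590 = 0.005203.
Darcy flux q = K · i = 1.270 × 0.005203 = 0.006608 m/day.
Seepage velocity v = q / n_e = 0.006608 / 0.29 = 0.02279 m/day.

0.0228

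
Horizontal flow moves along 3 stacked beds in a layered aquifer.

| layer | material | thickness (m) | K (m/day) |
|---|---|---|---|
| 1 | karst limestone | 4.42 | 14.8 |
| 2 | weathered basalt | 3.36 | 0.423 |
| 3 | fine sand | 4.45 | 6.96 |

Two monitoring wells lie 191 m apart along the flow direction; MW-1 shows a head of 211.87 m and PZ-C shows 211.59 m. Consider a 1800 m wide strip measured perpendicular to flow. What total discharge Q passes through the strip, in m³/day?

258

Flow is parallel to layering, so each bed carries its own Darcy discharge and the transmissivities add.
Σ(K_i·b_i) = 14.8×4.42 + 0.423×3.36 + 6.96×4.45 = 97.81 m²/day.
Hydraulic gradient i = (211.87 − 211.59) / 191 = 0.28 / 191 = 0.001466.
Q = Σ(K_i·b_i) · W · i = 97.81 × 1800 × 0.001466 = 258.1 m³/day.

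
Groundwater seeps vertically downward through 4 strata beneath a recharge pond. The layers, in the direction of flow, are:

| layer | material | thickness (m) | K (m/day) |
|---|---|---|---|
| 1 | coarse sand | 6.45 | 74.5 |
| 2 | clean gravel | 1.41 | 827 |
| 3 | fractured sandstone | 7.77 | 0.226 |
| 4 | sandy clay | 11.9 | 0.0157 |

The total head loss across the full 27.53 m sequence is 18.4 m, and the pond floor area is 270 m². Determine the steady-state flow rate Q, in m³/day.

6.27

Flow is perpendicular to layering, so the layers act in series and the equivalent K is the thickness-weighted harmonic mean.
Total thickness L = 6.45 + 1.41 + 7.77 + 11.9 = 27.53 m.
Σ(b_i/K_i) = 6.45/74.5 + 1.41/827 + 7.77/0.226 + 11.9/0.0157 = 792.4 d.
K_eq = L / Σ(b_i/K_i) = 27.53 / 792.4 = 0.03474 m/day.
Q = K_eq · A · (Δh/L) = 0.03474 × 270 × (18.4/27.53) = 6.269 m³/day.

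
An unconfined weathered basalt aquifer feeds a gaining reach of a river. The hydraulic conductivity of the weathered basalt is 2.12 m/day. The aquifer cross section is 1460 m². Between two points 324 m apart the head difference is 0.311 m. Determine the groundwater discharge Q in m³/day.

Hydraulic gradient i = Δh / L = 0.311 / 324 = 0.0009599.
Darcy's law: Q = K · A · i = 2.120 × 1460 × 0.0009599 = 2.971 m³/day.

2.97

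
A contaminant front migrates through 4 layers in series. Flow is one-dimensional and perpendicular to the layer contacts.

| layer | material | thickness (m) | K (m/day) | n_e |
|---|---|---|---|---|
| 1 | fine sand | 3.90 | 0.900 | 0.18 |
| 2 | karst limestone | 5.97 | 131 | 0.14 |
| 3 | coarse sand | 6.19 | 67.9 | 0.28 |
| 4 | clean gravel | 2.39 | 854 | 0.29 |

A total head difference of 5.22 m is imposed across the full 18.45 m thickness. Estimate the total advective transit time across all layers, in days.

3.40

With flow normal to the layers, continuity requires the same specific discharge q through every layer.
Σ(b_i/K_i) = 3.90/0.900 + 5.97/131 + 6.19/67.9 + 2.39/854 = 4.473 d.
q = Δh / Σ(b_i/K_i) = 5.22 / 4.473 = 1.167 m/day.
In each layer the seepage velocity is v_i = q/n_i, so the layer transit time is t_i = b_i·n_i / q:
  layer 1 (fine sand): t_1 = 3.90 × 0.18 / 1.167 = 0.6015 d
  layer 2 (karst limestone): t_2 = 5.97 × 0.14 / 1.167 = 0.7162 d
  layer 3 (coarse sand): t_3 = 6.19 × 0.28 / 1.167 = 1.485 d
  layer 4 (clean gravel): t_4 = 2.39 × 0.29 / 1.167 = 0.5939 d
Total t = Σ t_i = 3.397 days.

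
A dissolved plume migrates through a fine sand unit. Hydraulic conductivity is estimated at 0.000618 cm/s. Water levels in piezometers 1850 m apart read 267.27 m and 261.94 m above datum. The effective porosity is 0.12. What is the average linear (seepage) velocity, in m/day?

0.0128

Convert K: 0.000618 cm/s × 864 = 0.5340 m/day.
Hydraulic gradient i = (267.27 − 261.94) / 1850 = 5.33 / 1850 = 0.002881.
Darcy flux q = K · i = 0.5340 × 0.002881 = 0.001538 m/day.
Seepage velocity v = q / n_e = 0.001538 / 0.12 = 0.01282 m/day.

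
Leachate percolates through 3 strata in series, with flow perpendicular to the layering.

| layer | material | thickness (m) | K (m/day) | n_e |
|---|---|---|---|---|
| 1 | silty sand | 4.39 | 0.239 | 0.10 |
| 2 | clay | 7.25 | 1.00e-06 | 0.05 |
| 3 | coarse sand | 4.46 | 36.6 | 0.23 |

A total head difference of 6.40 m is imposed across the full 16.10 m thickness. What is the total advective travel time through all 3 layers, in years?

5670

With flow normal to the layers, continuity requires the same specific discharge q through every layer.
Σ(b_i/K_i) = 4.39/0.239 + 7.25/1.00e-06 + 4.46/36.6 = 7.250e+06 d.
q = Δh / Σ(b_i/K_i) = 6.40 / 7.250e+06 = 8.828e-07 m/day.
In each layer the seepage velocity is v_i = q/n_i, so the layer transit time is t_i = b_i·n_i / q:
  layer 1 (silty sand): t_1 = 4.39 × 0.10 / 8.828e-07 = 4.973e+05 d
  layer 2 (clay): t_2 = 7.25 × 0.05 / 8.828e-07 = 4.106e+05 d
  layer 3 (coarse sand): t_3 = 4.46 × 0.23 / 8.828e-07 = 1.162e+06 d
Total t = Σ t_i = 2.070e+06 days = 5667 years.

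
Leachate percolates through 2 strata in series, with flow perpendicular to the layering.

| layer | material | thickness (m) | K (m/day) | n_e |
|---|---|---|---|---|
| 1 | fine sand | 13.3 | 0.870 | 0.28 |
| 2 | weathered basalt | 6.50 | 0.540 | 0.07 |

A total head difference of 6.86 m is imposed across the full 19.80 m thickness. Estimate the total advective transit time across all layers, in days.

16.6

With flow normal to the layers, continuity requires the same specific discharge q through every layer.
Σ(b_i/K_i) = 13.3/0.870 + 6.50/0.540 = 27.32 d.
q = Δh / Σ(b_i/K_i) = 6.86 / 27.32 = 0.2511 m/day.
In each layer the seepage velocity is v_i = q/n_i, so the layer transit time is t_i = b_i·n_i / q:
  layer 1 (fine sand): t_1 = 13.3 × 0.28 / 0.2511 = 14.83 d
  layer 2 (weathered basalt): t_2 = 6.50 × 0.07 / 0.2511 = 1.812 d
Total t = Σ t_i = 16.65 days.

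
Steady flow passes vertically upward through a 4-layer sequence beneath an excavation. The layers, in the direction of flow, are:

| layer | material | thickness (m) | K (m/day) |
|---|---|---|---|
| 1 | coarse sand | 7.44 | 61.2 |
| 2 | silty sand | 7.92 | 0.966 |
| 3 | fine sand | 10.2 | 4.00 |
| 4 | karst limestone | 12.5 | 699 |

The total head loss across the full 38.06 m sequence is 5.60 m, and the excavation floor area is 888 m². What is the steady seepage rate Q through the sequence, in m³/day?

457

Flow is perpendicular to layering, so the layers act in series and the equivalent K is the thickness-weighted harmonic mean.
Total thickness L = 7.44 + 7.92 + 10.2 + 12.5 = 38.06 m.
Σ(b_i/K_i) = 7.44/61.2 + 7.92/0.966 + 10.2/4.00 + 12.5/699 = 10.89 d.
K_eq = L / Σ(b_i/K_i) = 38.06 / 10.89 = 3.496 m/day.
Q = K_eq · A · (Δh/L) = 3.496 × 888 × (5.60/38.06) = 456.7 m³/day.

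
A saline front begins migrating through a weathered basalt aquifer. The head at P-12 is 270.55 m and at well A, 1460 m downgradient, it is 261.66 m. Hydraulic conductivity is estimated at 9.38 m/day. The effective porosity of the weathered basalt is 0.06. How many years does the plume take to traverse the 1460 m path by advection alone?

4.20

Hydraulic gradient i = (270.55 − 261.66) / 1460 = 8.89 / 1460 = 0.006089.
Darcy flux q = K · i = 9.380 × 0.006089 = 0.05712 m/day.
Seepage velocity v = q / n_e = 0.05712 / 0.06 = 0.9519 m/day.
Travel time t = L / v = 1460 / 0.9519 = 1534 days = 4.199 years.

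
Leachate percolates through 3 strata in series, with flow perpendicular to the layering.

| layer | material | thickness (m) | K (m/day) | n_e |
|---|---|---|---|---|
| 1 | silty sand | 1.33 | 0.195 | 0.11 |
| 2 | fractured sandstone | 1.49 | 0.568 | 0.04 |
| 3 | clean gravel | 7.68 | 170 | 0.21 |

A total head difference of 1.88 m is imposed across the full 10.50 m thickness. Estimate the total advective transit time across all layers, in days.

With flow normal to the layers, continuity requires the same specific discharge q through every layer.
Σ(b_i/K_i) = 1.33/0.195 + 1.49/0.568 + 7.68/170 = 9.489 d.
q = Δh / Σ(b_i/K_i) = 1.88 / 9.489 = 0.1981 m/day.
In each layer the seepage velocity is v_i = q/n_i, so the layer transit time is t_i = b_i·n_i / q:
  layer 1 (silty sand): t_1 = 1.33 × 0.11 / 0.1981 = 0.7384 d
  layer 2 (fractured sandstone): t_2 = 1.49 × 0.04 / 0.1981 = 0.3008 d
  layer 3 (clean gravel): t_3 = 7.68 × 0.21 / 0.1981 = 8.140 d
Total t = Σ t_i = 9.180 days.

9.18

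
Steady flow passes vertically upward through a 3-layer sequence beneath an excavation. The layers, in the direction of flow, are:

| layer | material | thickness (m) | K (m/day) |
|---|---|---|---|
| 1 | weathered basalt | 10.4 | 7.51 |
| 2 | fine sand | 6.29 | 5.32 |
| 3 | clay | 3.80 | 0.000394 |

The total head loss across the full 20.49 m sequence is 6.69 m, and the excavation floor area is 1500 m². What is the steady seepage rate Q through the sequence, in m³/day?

Flow is perpendicular to layering, so the layers act in series and the equivalent K is the thickness-weighted harmonic mean.
Total thickness L = 10.4 + 6.29 + 3.80 = 20.49 m.
Σ(b_i/K_i) = 10.4/7.51 + 6.29/5.32 + 3.80/0.000394 = 9647 d.
K_eq = L / Σ(b_i/K_i) = 20.49 / 9647 = 0.002124 m/day.
Q = K_eq · A · (Δh/L) = 0.002124 × 1500 × (6.69/20.49) = 1.040 m³/day.

1.04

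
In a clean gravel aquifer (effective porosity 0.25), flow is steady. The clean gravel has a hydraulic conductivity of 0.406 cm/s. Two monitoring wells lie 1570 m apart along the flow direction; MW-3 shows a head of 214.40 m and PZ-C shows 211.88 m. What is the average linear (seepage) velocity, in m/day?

2.25

Convert K: 0.406 cm/s × 864 = 350.8 m/day.
Hydraulic gradient i = (214.40 − 211.88) / 1570 = 2.52 / 1570 = 0.001605.
Darcy flux q = K · i = 350.8 × 0.001605 = 0.5630 m/day.
Seepage velocity v = q / n_e = 0.5630 / 0.25 = 2.252 m/day.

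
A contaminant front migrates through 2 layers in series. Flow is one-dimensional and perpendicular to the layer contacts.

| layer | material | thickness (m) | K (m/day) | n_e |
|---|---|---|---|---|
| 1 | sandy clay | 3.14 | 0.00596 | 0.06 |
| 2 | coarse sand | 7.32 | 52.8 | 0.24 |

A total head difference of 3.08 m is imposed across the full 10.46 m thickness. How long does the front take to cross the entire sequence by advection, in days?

333

With flow normal to the layers, continuity requires the same specific discharge q through every layer.
Σ(b_i/K_i) = 3.14/0.00596 + 7.32/52.8 = 527.0 d.
q = Δh / Σ(b_i/K_i) = 3.08 / 527.0 = 0.005845 m/day.
In each layer the seepage velocity is v_i = q/n_i, so the layer transit time is t_i = b_i·n_i / q:
  layer 1 (sandy clay): t_1 = 3.14 × 0.06 / 0.005845 = 32.24 d
  layer 2 (coarse sand): t_2 = 7.32 × 0.24 / 0.005845 = 300.6 d
Total t = Σ t_i = 332.8 days.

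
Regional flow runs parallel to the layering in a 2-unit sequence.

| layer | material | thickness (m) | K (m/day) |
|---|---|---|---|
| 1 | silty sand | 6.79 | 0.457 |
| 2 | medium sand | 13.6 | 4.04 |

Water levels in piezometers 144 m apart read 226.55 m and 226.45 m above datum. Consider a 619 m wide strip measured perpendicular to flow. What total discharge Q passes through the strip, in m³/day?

Flow is parallel to layering, so each bed carries its own Darcy discharge and the transmissivities add.
Σ(K_i·b_i) = 0.457×6.79 + 4.04×13.6 = 58.05 m²/day.
Hydraulic gradient i = (226.55 − 226.45) / 144 = 0.1 / 144 = 0.0006944.
Q = Σ(K_i·b_i) · W · i = 58.05 × 619 × 0.0006944 = 24.95 m³/day.

25.0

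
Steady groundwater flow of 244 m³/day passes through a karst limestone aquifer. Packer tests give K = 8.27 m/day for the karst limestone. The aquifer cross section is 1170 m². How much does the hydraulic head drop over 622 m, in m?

15.7

From Q = K·A·i, i = Q / (K·A) = 244 / (8.270 × 1170) = 0.02522.
Head loss Δh = i · L = 0.02522 × 622 = 15.69 m.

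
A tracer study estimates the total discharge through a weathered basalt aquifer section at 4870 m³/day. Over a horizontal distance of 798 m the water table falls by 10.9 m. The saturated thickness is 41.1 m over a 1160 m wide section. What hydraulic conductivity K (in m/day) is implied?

7.48

Cross-sectional area A = 1160 × 41.1 = 47676 m².
Hydraulic gradient i = Δh / L = 10.9 / 798 = 0.01366.
From Q = K·A·i, K = Q / (A·i) = 4870 / (47676 × 0.01366) = 7.478 m/day.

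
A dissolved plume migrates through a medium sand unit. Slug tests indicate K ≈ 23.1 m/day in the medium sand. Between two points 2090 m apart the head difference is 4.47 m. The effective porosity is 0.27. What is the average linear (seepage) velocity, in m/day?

Hydraulic gradient i = Δh / L = 4.47 / 2090 = 0.002139.
Darcy flux q = K · i = 23.10 × 0.002139 = 0.04941 m/day.
Seepage velocity v = q / n_e = 0.04941 / 0.27 = 0.1830 m/day.

0.183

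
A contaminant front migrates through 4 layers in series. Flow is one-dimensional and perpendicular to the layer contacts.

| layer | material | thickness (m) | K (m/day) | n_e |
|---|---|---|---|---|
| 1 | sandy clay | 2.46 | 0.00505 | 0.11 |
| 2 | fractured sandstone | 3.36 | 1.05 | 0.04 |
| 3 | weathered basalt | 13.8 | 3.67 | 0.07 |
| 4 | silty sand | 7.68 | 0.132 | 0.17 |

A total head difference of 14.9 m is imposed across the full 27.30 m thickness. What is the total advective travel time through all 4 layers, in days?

99.2

With flow normal to the layers, continuity requires the same specific discharge q through every layer.
Σ(b_i/K_i) = 2.46/0.00505 + 3.36/1.05 + 13.8/3.67 + 7.68/0.132 = 552.3 d.
q = Δh / Σ(b_i/K_i) = 14.9 / 552.3 = 0.02698 m/day.
In each layer the seepage velocity is v_i = q/n_i, so the layer transit time is t_i = b_i·n_i / q:
  layer 1 (sandy clay): t_1 = 2.46 × 0.11 / 0.02698 = 10.03 d
  layer 2 (fractured sandstone): t_2 = 3.36 × 0.04 / 0.02698 = 4.982 d
  layer 3 (weathered basalt): t_3 = 13.8 × 0.07 / 0.02698 = 35.80 d
  layer 4 (silty sand): t_4 = 7.68 × 0.17 / 0.02698 = 48.39 d
Total t = Σ t_i = 99.21 days.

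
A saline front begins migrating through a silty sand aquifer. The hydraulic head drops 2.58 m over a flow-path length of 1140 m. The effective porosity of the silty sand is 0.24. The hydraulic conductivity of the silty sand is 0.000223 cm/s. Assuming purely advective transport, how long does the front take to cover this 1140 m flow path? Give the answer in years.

Convert K: 0.000223 cm/s × 864 = 0.1927 m/day.
Hydraulic gradient i = Δh / L = 2.58 / 1140 = 0.002263.
Darcy flux q = K · i = 0.1927 × 0.002263 = 0.0004360 m/day.
Seepage velocity v = q / n_e = 0.0004360 / 0.24 = 0.001817 m/day.
Travel time t = L / v = 1140 / 0.001817 = 6.275e+05 days = 1718 years.

1720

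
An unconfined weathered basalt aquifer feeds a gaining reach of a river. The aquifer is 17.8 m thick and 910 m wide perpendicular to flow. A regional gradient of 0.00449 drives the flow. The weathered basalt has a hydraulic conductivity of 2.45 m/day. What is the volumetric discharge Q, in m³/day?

Cross-sectional area A = 910 × 17.8 = 16198 m².
Hydraulic gradient i = 0.00449.
Darcy's law: Q = K · A · i = 2.450 × 16198 × 0.004490 = 178.2 m³/day.

178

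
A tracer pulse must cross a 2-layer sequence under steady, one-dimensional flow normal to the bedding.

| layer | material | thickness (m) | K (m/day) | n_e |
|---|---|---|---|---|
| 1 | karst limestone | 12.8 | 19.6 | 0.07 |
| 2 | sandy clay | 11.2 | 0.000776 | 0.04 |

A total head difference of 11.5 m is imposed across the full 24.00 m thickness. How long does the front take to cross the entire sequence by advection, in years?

With flow normal to the layers, continuity requires the same specific discharge q through every layer.
Σ(b_i/K_i) = 12.8/19.6 + 11.2/0.000776 = 14434 d.
q = Δh / Σ(b_i/K_i) = 11.5 / 14434 = 0.0007967 m/day.
In each layer the seepage velocity is v_i = q/n_i, so the layer transit time is t_i = b_i·n_i / q:
  layer 1 (karst limestone): t_1 = 12.8 × 0.07 / 0.0007967 = 1125 d
  layer 2 (sandy clay): t_2 = 11.2 × 0.04 / 0.0007967 = 562.3 d
Total t = Σ t_i = 1687 days = 4.618 years.

4.62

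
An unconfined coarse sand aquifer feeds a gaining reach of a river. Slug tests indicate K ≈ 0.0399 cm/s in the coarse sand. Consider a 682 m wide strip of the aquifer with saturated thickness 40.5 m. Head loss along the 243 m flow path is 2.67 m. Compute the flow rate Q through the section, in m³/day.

Convert K: 0.0399 cm/s × 864 = 34.47 m/day.
Cross-sectional area A = 682 × 40.5 = 27621 m².
Hydraulic gradient i = Δh / L = 2.67 / 243 = 0.01099.
Darcy's law: Q = K · A · i = 34.47 × 27621 × 0.01099 = 10462 m³/day.

10500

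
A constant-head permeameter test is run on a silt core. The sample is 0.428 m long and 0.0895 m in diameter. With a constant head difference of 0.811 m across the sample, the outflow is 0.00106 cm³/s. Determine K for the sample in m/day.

Cross-sectional area A = π·(d/2)² = π × (0.0895/2)² = 0.006291 m².
Convert discharge: 0.00106 cm³/s = 1.060e-09 m³/s.
Darcy's law rearranged: K = Q·L / (A·Δh) = 1.060e-09 × 0.428 / (0.006291 × 0.811) = 8.892e-08 m/s = 0.007683 m/day.

0.00768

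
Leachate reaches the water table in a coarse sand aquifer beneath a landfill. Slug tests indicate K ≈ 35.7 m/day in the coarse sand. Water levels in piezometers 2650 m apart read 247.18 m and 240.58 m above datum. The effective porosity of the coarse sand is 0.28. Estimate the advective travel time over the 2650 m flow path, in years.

22.8

Hydraulic gradient i = (247.18 − 240.58) / 2650 = 6.6 / 2650 = 0.002491.
Darcy flux q = K · i = 35.70 × 0.002491 = 0.08891 m/day.
Seepage velocity v = q / n_e = 0.08891 / 0.28 = 0.3175 m/day.
Travel time t = L / v = 2650 / 0.3175 = 8345 days = 22.85 years.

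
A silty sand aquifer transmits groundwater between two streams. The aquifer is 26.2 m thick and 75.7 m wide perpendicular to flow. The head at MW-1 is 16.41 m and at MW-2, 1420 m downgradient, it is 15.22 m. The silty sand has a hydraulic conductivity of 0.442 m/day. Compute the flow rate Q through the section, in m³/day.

0.735

Cross-sectional area A = 75.7 × 26.2 = 1983 m².
Hydraulic gradient i = (16.41 − 15.22) / 1420 = 1.19 / 1420 = 0.0008380.
Darcy's law: Q = K · A · i = 0.4420 × 1983 × 0.0008380 = 0.7346 m³/day.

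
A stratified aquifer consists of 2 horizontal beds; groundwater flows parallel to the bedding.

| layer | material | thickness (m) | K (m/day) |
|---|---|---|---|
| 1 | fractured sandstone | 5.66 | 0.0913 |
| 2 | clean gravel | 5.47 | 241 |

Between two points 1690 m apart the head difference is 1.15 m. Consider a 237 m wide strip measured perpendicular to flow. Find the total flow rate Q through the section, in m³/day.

213

Flow is parallel to layering, so each bed carries its own Darcy discharge and the transmissivities add.
Σ(K_i·b_i) = 0.0913×5.66 + 241×5.47 = 1319 m²/day.
Hydraulic gradient i = Δh / L = 1.15 / 1690 = 0.0006805.
Q = Σ(K_i·b_i) · W · i = 1319 × 237 × 0.0006805 = 212.7 m³/day.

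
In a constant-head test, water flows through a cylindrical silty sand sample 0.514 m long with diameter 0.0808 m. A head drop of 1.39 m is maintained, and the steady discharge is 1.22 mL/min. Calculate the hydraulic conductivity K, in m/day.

Cross-sectional area A = π·(d/2)² = π × (0.0808/2)² = 0.005128 m².
Convert discharge: 1.22 mL/min = 2.033e-08 m³/s.
Darcy's law rearranged: K = Q·L / (A·Δh) = 2.033e-08 × 0.514 / (0.005128 × 1.39) = 1.466e-06 m/s = 0.1267 m/day.

0.127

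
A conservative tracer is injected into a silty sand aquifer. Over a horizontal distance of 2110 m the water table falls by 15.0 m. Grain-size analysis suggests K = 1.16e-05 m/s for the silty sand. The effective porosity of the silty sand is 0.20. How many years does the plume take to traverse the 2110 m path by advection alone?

Convert K: 1.16e-05 m/s × 86400 = 1.002 m/day.
Hydraulic gradient i = Δh / L = 15.0 / 2110 = 0.007109.
Darcy flux q = K · i = 1.002 × 0.007109 = 0.007125 m/day.
Seepage velocity v = q / n_e = 0.007125 / 0.20 = 0.03562 m/day.
Travel time t = L / v = 2110 / 0.03562 = 59229 days = 162.2 years.

162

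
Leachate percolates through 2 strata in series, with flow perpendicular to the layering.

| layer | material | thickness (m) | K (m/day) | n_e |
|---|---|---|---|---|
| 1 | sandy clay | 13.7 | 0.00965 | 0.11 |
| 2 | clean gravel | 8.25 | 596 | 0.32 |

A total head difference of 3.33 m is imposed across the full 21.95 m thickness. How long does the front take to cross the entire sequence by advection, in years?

With flow normal to the layers, continuity requires the same specific discharge q through every layer.
Σ(b_i/K_i) = 13.7/0.00965 + 8.25/596 = 1420 d.
q = Δh / Σ(b_i/K_i) = 3.33 / 1420 = 0.002346 m/day.
In each layer the seepage velocity is v_i = q/n_i, so the layer transit time is t_i = b_i·n_i / q:
  layer 1 (sandy clay): t_1 = 13.7 × 0.11 / 0.002346 = 642.5 d
  layer 2 (clean gravel): t_2 = 8.25 × 0.32 / 0.002346 = 1126 d
Total t = Σ t_i = 1768 days = 4.841 years.

4.84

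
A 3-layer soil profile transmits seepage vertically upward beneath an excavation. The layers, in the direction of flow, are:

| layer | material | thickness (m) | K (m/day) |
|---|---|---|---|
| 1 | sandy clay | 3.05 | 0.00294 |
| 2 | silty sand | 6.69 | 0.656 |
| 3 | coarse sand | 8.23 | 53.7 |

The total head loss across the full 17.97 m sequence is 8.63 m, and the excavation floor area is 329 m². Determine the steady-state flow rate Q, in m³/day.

2.71

Flow is perpendicular to layering, so the layers act in series and the equivalent K is the thickness-weighted harmonic mean.
Total thickness L = 3.05 + 6.69 + 8.23 = 17.97 m.
Σ(b_i/K_i) = 3.05/0.00294 + 6.69/0.656 + 8.23/53.7 = 1048 d.
K_eq = L / Σ(b_i/K_i) = 17.97 / 1048 = 0.01715 m/day.
Q = K_eq · A · (Δh/L) = 0.01715 × 329 × (8.63/17.97) = 2.710 m³/day.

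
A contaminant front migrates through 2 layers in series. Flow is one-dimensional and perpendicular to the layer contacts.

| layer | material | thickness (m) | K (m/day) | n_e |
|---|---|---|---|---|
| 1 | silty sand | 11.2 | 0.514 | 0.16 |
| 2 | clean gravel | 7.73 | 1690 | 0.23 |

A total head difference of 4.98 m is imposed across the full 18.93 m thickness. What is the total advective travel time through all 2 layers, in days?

15.6

With flow normal to the layers, continuity requires the same specific discharge q through every layer.
Σ(b_i/K_i) = 11.2/0.514 + 7.73/1690 = 21.79 d.
q = Δh / Σ(b_i/K_i) = 4.98 / 21.79 = 0.2285 m/day.
In each layer the seepage velocity is v_i = q/n_i, so the layer transit time is t_i = b_i·n_i / q:
  layer 1 (silty sand): t_1 = 11.2 × 0.16 / 0.2285 = 7.843 d
  layer 2 (clean gravel): t_2 = 7.73 × 0.23 / 0.2285 = 7.781 d
Total t = Σ t_i = 15.62 days.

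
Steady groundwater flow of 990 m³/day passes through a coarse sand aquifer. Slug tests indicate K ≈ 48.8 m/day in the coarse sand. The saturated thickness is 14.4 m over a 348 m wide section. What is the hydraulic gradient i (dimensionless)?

0.00405

Cross-sectional area A = 348 × 14.4 = 5011 m².
From Q = K·A·i, i = Q / (K·A) = 990 / (48.80 × 5011) = 0.004048.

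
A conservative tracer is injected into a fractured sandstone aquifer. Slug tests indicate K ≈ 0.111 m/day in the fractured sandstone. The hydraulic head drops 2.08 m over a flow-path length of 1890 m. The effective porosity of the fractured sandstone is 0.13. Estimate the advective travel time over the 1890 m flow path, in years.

5510

Hydraulic gradient i = Δh / L = 2.08 / 1890 = 0.001101.
Darcy flux q = K · i = 0.1110 × 0.001101 = 0.0001222 m/day.
Seepage velocity v = q / n_e = 0.0001222 / 0.13 = 0.0009397 m/day.
Travel time t = L / v = 1890 / 0.0009397 = 2.011e+06 days = 5507 years.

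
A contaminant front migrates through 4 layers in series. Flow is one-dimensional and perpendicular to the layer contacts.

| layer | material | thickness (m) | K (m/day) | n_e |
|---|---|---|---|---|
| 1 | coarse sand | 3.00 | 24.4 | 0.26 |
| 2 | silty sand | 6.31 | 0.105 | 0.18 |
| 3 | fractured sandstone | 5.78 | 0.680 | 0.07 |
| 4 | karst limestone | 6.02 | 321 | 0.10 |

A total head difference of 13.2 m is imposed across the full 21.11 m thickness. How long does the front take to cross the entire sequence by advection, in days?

15.2

With flow normal to the layers, continuity requires the same specific discharge q through every layer.
Σ(b_i/K_i) = 3.00/24.4 + 6.31/0.105 + 5.78/0.680 + 6.02/321 = 68.74 d.
q = Δh / Σ(b_i/K_i) = 13.2 / 68.74 = 0.1920 m/day.
In each layer the seepage velocity is v_i = q/n_i, so the layer transit time is t_i = b_i·n_i / q:
  layer 1 (coarse sand): t_1 = 3.00 × 0.26 / 0.1920 = 4.062 d
  layer 2 (silty sand): t_2 = 6.31 × 0.18 / 0.1920 = 5.915 d
  layer 3 (fractured sandstone): t_3 = 5.78 × 0.07 / 0.1920 = 2.107 d
  layer 4 (karst limestone): t_4 = 6.02 × 0.10 / 0.1920 = 3.135 d
Total t = Σ t_i = 15.22 days.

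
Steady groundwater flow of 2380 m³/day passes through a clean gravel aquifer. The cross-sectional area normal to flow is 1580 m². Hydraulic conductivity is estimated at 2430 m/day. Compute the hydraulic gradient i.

0.000620

From Q = K·A·i, i = Q / (K·A) = 2380 / (2430 × 1580) = 0.0006199.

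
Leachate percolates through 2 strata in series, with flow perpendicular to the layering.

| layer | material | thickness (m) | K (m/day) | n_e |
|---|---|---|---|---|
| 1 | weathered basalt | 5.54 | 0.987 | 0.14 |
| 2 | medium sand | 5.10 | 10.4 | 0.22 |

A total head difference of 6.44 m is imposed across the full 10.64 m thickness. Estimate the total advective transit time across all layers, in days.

1.80

With flow normal to the layers, continuity requires the same specific discharge q through every layer.
Σ(b_i/K_i) = 5.54/0.987 + 5.10/10.4 = 6.103 d.
q = Δh / Σ(b_i/K_i) = 6.44 / 6.103 = 1.055 m/day.
In each layer the seepage velocity is v_i = q/n_i, so the layer transit time is t_i = b_i·n_i / q:
  layer 1 (weathered basalt): t_1 = 5.54 × 0.14 / 1.055 = 0.7351 d
  layer 2 (medium sand): t_2 = 5.10 × 0.22 / 1.055 = 1.063 d
Total t = Σ t_i = 1.798 days.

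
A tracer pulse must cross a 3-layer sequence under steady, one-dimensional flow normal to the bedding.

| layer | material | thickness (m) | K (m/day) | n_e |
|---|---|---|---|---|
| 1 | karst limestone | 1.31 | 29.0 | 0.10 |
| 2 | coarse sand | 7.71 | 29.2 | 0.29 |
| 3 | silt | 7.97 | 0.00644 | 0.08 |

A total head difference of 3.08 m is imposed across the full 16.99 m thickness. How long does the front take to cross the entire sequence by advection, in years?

3.31

With flow normal to the layers, continuity requires the same specific discharge q through every layer.
Σ(b_i/K_i) = 1.31/29.0 + 7.71/29.2 + 7.97/0.00644 = 1238 d.
q = Δh / Σ(b_i/K_i) = 3.08 / 1238 = 0.002488 m/day.
In each layer the seepage velocity is v_i = q/n_i, so the layer transit time is t_i = b_i·n_i / q:
  layer 1 (karst limestone): t_1 = 1.31 × 0.10 / 0.002488 = 52.65 d
  layer 2 (coarse sand): t_2 = 7.71 × 0.29 / 0.002488 = 898.6 d
  layer 3 (silt): t_3 = 7.97 × 0.08 / 0.002488 = 256.3 d
Total t = Σ t_i = 1208 days = 3.306 years.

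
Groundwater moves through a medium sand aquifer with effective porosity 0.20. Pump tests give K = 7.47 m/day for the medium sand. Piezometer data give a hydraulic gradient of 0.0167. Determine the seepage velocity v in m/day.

Hydraulic gradient i = 0.0167.
Darcy flux q = K · i = 7.470 × 0.01670 = 0.1247 m/day.
Seepage velocity v = q / n_e = 0.1247 / 0.20 = 0.6237 m/day.

0.624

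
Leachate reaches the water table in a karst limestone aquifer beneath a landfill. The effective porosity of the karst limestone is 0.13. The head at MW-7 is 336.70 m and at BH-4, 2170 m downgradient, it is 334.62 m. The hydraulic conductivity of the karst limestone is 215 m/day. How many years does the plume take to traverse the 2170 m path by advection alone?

Hydraulic gradient i = (336.70 − 334.62) / 2170 = 2.08 / 2170 = 0.0009585.
Darcy flux q = K · i = 215.0 × 0.0009585 = 0.2061 m/day.
Seepage velocity v = q / n_e = 0.2061 / 0.13 = 1.585 m/day.
Travel time t = L / v = 2170 / 1.585 = 1369 days = 3.748 years.

3.75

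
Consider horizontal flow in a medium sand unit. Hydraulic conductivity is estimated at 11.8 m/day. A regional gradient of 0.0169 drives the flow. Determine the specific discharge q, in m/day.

Hydraulic gradient i = 0.0169.
Specific discharge q = K · i = 11.80 × 0.01690 = 0.1994 m/day.

0.199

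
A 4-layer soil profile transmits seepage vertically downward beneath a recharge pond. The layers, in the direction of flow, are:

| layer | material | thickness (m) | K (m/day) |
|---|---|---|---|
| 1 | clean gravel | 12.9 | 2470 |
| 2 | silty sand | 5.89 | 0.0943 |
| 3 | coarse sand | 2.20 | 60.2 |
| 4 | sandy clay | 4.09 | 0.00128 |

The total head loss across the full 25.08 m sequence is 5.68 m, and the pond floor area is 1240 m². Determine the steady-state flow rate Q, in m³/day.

Flow is perpendicular to layering, so the layers act in series and the equivalent K is the thickness-weighted harmonic mean.
Total thickness L = 12.9 + 5.89 + 2.20 + 4.09 = 25.08 m.
Σ(b_i/K_i) = 12.9/2470 + 5.89/0.0943 + 2.20/60.2 + 4.09/0.00128 = 3258 d.
K_eq = L / Σ(b_i/K_i) = 25.08 / 3258 = 0.007698 m/day.
Q = K_eq · A · (Δh/L) = 0.007698 × 1240 × (5.68/25.08) = 2.162 m³/day.

2.16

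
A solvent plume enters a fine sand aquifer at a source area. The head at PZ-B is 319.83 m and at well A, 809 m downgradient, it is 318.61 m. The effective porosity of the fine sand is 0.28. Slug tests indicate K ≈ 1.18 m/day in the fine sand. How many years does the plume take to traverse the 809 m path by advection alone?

349

Hydraulic gradient i = (319.83 − 318.61) / 809 = 1.22 / 809 = 0.001508.
Darcy flux q = K · i = 1.180 × 0.001508 = 0.001779 m/day.
Seepage velocity v = q / n_e = 0.001779 / 0.28 = 0.006355 m/day.
Travel time t = L / v = 809 / 0.006355 = 1.273e+05 days = 348.5 years.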